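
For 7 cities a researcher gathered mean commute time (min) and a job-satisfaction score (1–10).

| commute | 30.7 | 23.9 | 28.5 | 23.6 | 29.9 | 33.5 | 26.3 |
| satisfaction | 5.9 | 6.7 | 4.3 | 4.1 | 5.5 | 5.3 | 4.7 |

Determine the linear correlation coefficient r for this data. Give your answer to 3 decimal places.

0.103

n = 7, Σx = 196.4, Σy = 36.5, Σx² = 5590.86, Σy² = 195.43, Σxy = 1026.18
nΣxy − ΣxΣy = 7183.26 − 7168.6 = 14.66
nΣx² − (Σx)² = 39136.02 − 38572.96 = 563.06; nΣy² − (Σy)² = 1368.01 − 1332.25 = 35.76
r = 14.66 / √(563.06 × 35.76) = 14.66 / 141.8979 ≈ 0.103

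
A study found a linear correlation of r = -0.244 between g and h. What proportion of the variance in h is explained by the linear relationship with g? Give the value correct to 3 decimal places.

r² = (-0.244)² = 0.060

0.060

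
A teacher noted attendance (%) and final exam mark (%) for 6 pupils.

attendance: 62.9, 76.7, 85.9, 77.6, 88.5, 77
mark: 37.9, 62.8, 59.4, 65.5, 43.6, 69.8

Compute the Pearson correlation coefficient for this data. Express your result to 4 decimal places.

0.2493

n = 6, Σx = 468.6, Σy = 339, Σx² = 37001.12, Σy² = 19971.86, Σxy = 26619.13
nΣxy − ΣxΣy = 159714.78 − 158855.4 = 859.38
nΣx² − (Σx)² = 222006.72 − 219585.96 = 2420.76; nΣy² − (Σy)² = 119831.16 − 114921 = 4910.16
r = 859.38 / √(2420.76 × 4910.16) = 859.38 / 3447.6541 ≈ 0.2493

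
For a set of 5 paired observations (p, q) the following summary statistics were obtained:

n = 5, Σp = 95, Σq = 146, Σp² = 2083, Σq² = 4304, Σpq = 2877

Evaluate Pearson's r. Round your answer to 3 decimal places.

r = (nΣpq − ΣpΣq) / √[(nΣp² − (Σp)²)(nΣq² − (Σq)²)]
Numerator: 5×2877 − 95×146 = 515
Denominator: √[(10415 − 9025)(21520 − 21316)] = √[1390 × 204] = 532.5035
r = 515 / 532.5035 ≈ 0.967

0.967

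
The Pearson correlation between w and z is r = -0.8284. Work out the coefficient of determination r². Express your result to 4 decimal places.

0.6862

r² = (-0.8284)² = 0.6862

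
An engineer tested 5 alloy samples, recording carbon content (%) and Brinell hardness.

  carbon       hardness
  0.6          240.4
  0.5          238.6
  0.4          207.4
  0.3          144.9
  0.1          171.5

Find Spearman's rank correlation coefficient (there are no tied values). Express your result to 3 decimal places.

0.900

Rank carbon: 5, 4, 3, 2, 1
Rank hardness: 5, 4, 3, 1, 2
d = rank(carbon) − rank(hardness): 0, 0, 0, 1, -1; Σd² = 2
ρ = 1 − 6Σd² / [n(n²−1)] = 1 − 6×2 / (5×24) = 1 − 12/120 ≈ 0.900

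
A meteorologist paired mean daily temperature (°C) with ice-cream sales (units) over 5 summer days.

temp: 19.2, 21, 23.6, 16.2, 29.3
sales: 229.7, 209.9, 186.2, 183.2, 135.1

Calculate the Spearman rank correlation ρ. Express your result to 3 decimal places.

-0.400

Rank temp: 2, 3, 4, 1, 5
Rank sales: 5, 4, 3, 2, 1
d = rank(temp) − rank(sales): -3, -1, 1, -1, 4; Σd² = 28
ρ = 1 − 6Σd² / [n(n²−1)] = 1 − 6×28 / (5×24) = 1 − 168/120 ≈ -0.400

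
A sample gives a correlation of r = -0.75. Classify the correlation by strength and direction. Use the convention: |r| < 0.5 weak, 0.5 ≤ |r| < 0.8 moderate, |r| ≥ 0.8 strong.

r = -0.75 < 0 so the relationship is negative.
|r| = 0.75, which falls in the moderate range.

moderate negative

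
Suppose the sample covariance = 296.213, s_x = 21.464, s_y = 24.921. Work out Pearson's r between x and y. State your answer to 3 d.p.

r = Cov(x,y) / (s_x · s_y) = 296.213 / (21.464 × 24.921)
  = 296.213 / 534.9043 ≈ 0.554

0.554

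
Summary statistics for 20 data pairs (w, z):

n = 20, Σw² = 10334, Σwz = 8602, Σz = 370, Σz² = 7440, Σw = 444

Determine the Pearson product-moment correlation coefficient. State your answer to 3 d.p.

0.728

r = (nΣwz − ΣwΣz) / √[(nΣw² − (Σw)²)(nΣz² − (Σz)²)]
Numerator: 20×8602 − 444×370 = 7760
Denominator: √[(206680 − 197136)(148800 − 136900)] = √[9544 × 11900] = 10657.0915
r = 7760 / 10657.0915 ≈ 0.728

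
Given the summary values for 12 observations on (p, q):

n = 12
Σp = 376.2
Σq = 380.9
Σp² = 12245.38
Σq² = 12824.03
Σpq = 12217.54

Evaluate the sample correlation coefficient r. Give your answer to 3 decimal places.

0.480

r = (nΣpq − ΣpΣq) / √[(nΣp² − (Σp)²)(nΣq² − (Σq)²)]
Numerator: 12×12217.54 − 376.2×380.9 = 3315.9
Denominator: √[(146944.56 − 141526.44)(153888.36 − 145084.81)] = √[5418.12 × 8803.55] = 6906.4238
r = 3315.9 / 6906.4238 ≈ 0.480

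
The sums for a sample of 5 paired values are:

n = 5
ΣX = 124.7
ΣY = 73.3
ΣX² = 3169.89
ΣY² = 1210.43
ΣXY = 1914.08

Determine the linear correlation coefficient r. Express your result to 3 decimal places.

r = (nΣXY − ΣXΣY) / √[(nΣX² − (ΣX)²)(nΣY² − (ΣY)²)]
Numerator: 5×1914.08 − 124.7×73.3 = 429.89
Denominator: √[(15849.45 − 15550.09)(6052.15 − 5372.89)] = √[299.36 × 679.26] = 450.9360
r = 429.89 / 450.9360 ≈ 0.953

0.953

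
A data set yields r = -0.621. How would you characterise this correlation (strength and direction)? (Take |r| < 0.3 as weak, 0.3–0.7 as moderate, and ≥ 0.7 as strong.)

moderate negative

r = -0.621 < 0 so the relationship is negative.
|r| = 0.621, which falls in the moderate range.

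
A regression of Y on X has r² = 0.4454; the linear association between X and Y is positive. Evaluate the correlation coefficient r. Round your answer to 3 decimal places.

0.667

|r| = √0.4454 = 0.667
The association is positive, so r = 0.667.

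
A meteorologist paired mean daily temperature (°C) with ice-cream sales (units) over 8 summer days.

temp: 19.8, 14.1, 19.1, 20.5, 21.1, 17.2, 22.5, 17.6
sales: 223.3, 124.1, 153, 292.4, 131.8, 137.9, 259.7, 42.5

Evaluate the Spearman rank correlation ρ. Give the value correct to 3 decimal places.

0.619

Rank temp: 5, 1, 4, 6, 7, 2, 8, 3
Rank sales: 6, 2, 5, 8, 3, 4, 7, 1
d = rank(temp) − rank(sales): -1, -1, -1, -2, 4, -2, 1, 2; Σd² = 32
ρ = 1 − 6Σd² / [n(n²−1)] = 1 − 6×32 / (8×63) = 1 − 192/504 ≈ 0.619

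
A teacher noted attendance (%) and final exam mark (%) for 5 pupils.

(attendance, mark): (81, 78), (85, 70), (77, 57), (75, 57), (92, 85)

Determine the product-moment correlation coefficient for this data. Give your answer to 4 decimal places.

n = 5, Σx = 410, Σy = 347, Σx² = 33804, Σy² = 24707, Σxy = 28752
nΣxy − ΣxΣy = 143760 − 142270 = 1490
nΣx² − (Σx)² = 169020 − 168100 = 920; nΣy² − (Σy)² = 123535 − 120409 = 3126
r = 1490 / √(920 × 3126) = 1490 / 1695.8538 ≈ 0.8786

0.8786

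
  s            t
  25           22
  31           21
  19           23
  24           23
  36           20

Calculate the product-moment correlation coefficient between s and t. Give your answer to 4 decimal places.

n = 5, Σs = 135, Σt = 109, Σs² = 3819, Σt² = 2383, Σst = 2910
nΣst − ΣsΣt = 14550 − 14715 = -165
nΣs² − (Σs)² = 19095 − 18225 = 870; nΣt² − (Σt)² = 11915 − 11881 = 34
r = -165 / √(870 × 34) = -165 / 171.9884 ≈ -0.9594

-0.9594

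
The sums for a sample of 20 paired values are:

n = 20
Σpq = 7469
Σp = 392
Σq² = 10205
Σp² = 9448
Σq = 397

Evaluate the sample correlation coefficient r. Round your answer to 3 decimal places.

r = (nΣpq − ΣpΣq) / √[(nΣp² − (Σp)²)(nΣq² − (Σq)²)]
Numerator: 20×7469 − 392×397 = -6244
Denominator: √[(188960 − 153664)(204100 − 157609)] = √[35296 × 46491] = 40508.5958
r = -6244 / 40508.5958 ≈ -0.154

-0.154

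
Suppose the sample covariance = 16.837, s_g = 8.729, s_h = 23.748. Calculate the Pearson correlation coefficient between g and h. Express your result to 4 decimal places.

r = Cov(g,h) / (s_g · s_h) = 16.837 / (8.729 × 23.748)
  = 16.837 / 207.2963 ≈ 0.0812

0.0812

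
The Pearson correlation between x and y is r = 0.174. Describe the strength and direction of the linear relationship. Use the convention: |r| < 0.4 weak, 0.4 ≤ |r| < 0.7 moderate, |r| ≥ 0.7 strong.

r = 0.174 > 0 so the relationship is positive.
|r| = 0.174, which falls in the weak range.

weak positive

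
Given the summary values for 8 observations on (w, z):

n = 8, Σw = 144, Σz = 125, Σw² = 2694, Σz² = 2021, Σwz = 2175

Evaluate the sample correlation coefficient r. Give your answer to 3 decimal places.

-0.901

r = (nΣwz − ΣwΣz) / √[(nΣw² − (Σw)²)(nΣz² − (Σz)²)]
Numerator: 8×2175 − 144×125 = -600
Denominator: √[(21552 − 20736)(16168 − 15625)] = √[816 × 543] = 665.6486
r = -600 / 665.6486 ≈ -0.901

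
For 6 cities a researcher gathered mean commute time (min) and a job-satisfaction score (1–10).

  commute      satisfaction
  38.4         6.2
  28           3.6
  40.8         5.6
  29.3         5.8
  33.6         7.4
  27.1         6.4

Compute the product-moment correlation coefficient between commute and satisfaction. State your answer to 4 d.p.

0.2507

n = 6, Σx = 197.2, Σy = 35, Σx² = 6645.06, Σy² = 212.12, Σxy = 1159.38
nΣxy − ΣxΣy = 6956.28 − 6902 = 54.28
nΣx² − (Σx)² = 39870.36 − 38887.84 = 982.52; nΣy² − (Σy)² = 1272.72 − 1225 = 47.72
r = 54.28 / √(982.52 × 47.72) = 54.28 / 216.5314 ≈ 0.2507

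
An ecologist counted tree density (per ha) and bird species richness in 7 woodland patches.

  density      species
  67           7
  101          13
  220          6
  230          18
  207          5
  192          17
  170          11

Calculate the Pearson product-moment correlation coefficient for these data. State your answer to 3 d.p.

0.180

n = 7, Σx = 1187, Σy = 77, Σx² = 224603, Σy² = 1013, Σxy = 13411
nΣxy − ΣxΣy = 93877 − 91399 = 2478
nΣx² − (Σx)² = 1572221 − 1408969 = 163252; nΣy² − (Σy)² = 7091 − 5929 = 1162
r = 2478 / √(163252 × 1162) = 2478 / 13773.1196 ≈ 0.180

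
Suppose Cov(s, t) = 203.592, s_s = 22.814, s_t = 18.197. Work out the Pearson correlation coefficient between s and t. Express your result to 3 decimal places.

r = Cov(s,t) / (s_s · s_t) = 203.592 / (22.814 × 18.197)
  = 203.592 / 415.1464 ≈ 0.490

0.490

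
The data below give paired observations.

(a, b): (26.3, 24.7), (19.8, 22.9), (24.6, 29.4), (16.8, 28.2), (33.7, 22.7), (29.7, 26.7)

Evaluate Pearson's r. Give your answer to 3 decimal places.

n = 6, Σa = 150.9, Σb = 154.6, Σa² = 3988.91, Σb² = 4022.28, Σab = 3858.01
nΣab − ΣaΣb = 23148.06 − 23329.14 = -181.08
nΣa² − (Σa)² = 23933.46 − 22770.81 = 1162.65; nΣb² − (Σb)² = 24133.68 − 23901.16 = 232.52
r = -181.08 / √(1162.65 × 232.52) = -181.08 / 519.9417 ≈ -0.348

-0.348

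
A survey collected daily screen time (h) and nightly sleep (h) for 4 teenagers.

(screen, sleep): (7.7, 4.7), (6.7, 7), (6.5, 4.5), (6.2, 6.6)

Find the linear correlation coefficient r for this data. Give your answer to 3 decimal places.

-0.484

n = 4, Σx = 27.1, Σy = 22.8, Σx² = 184.87, Σy² = 134.9, Σxy = 153.26
nΣxy − ΣxΣy = 613.04 − 617.88 = -4.84
nΣx² − (Σx)² = 739.48 − 734.41 = 5.07; nΣy² − (Σy)² = 539.6 − 519.84 = 19.76
r = -4.84 / √(5.07 × 19.76) = -4.84 / 10.0092 ≈ -0.484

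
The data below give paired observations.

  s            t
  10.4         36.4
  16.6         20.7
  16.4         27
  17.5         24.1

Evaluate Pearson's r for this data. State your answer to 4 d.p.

-0.9212

n = 4, Σs = 60.9, Σt = 108.2, Σs² = 958.93, Σt² = 3063.26, Σst = 1586.73
nΣst − ΣsΣt = 6346.92 − 6589.38 = -242.46
nΣs² − (Σs)² = 3835.72 − 3708.81 = 126.91; nΣt² − (Σt)² = 12253.04 − 11707.24 = 545.8
r = -242.46 / √(126.91 × 545.8) = -242.46 / 263.1872 ≈ -0.9212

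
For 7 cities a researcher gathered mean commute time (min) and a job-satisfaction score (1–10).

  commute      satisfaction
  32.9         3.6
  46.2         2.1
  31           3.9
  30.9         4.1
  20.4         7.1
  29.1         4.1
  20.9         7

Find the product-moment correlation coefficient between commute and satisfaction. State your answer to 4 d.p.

n = 7, Σx = 211.4, Σy = 31.9, Σx² = 6832.44, Σy² = 165.61, Σxy = 873.5
nΣxy − ΣxΣy = 6114.5 − 6743.66 = -629.16
nΣx² − (Σx)² = 47827.08 − 44689.96 = 3137.12; nΣy² − (Σy)² = 1159.27 − 1017.61 = 141.66
r = -629.16 / √(3137.12 × 141.66) = -629.16 / 666.6366 ≈ -0.9438

-0.9438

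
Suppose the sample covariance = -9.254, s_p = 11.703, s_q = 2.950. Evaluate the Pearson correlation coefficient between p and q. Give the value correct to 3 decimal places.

r = Cov(p,q) / (s_p · s_q) = -9.254 / (11.703 × 2.950)
  = -9.254 / 34.5239 ≈ -0.268

-0.268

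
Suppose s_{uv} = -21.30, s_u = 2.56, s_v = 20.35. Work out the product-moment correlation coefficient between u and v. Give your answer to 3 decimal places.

r = Cov(u,v) / (s_u · s_v) = -21.30 / (2.56 × 20.35)
  = -21.30 / 52.0960 ≈ -0.409

-0.409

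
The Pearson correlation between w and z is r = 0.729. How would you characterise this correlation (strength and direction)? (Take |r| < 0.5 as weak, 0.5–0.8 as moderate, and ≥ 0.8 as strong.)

r = 0.729 > 0 so the relationship is positive.
|r| = 0.729, which falls in the moderate range.

moderate positive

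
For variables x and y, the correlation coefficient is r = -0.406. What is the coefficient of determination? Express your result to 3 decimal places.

r² = (-0.406)² = 0.165

0.165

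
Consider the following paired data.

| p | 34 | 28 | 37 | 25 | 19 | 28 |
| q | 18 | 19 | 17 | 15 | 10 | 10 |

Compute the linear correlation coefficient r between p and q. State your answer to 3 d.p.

n = 6, Σp = 171, Σq = 89, Σp² = 5079, Σq² = 1399, Σpq = 2618
nΣpq − ΣpΣq = 15708 − 15219 = 489
nΣp² − (Σp)² = 30474 − 29241 = 1233; nΣq² − (Σq)² = 8394 − 7921 = 473
r = 489 / √(1233 × 473) = 489 / 763.6812 ≈ 0.640

0.640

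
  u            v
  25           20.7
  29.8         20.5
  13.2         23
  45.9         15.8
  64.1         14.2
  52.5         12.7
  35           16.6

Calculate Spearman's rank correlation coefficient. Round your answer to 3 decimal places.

Rank u: 2, 3, 1, 5, 7, 6, 4
Rank v: 6, 5, 7, 3, 2, 1, 4
d = rank(u) − rank(v): -4, -2, -6, 2, 5, 5, 0; Σd² = 110
ρ = 1 − 6Σd² / [n(n²−1)] = 1 − 6×110 / (7×48) = 1 − 660/336 ≈ -0.964

-0.964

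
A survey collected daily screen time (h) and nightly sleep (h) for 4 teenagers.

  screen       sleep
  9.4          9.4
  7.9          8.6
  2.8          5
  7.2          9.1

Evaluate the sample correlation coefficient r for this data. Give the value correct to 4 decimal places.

0.9627

n = 4, Σx = 27.3, Σy = 32.1, Σx² = 210.45, Σy² = 270.13, Σxy = 235.82
nΣxy − ΣxΣy = 943.28 − 876.33 = 66.95
nΣx² − (Σx)² = 841.8 − 745.29 = 96.51; nΣy² − (Σy)² = 1080.52 − 1030.41 = 50.11
r = 66.95 / √(96.51 × 50.11) = 66.95 / 69.5422 ≈ 0.9627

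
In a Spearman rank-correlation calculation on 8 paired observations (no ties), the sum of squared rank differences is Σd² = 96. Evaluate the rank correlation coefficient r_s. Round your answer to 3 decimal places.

ρ = 1 − 6Σd² / [n(n²−1)] = 1 − 6×96 / (8×63)
  = 1 − 576/504 = 1 − 1.1429 ≈ -0.143

-0.143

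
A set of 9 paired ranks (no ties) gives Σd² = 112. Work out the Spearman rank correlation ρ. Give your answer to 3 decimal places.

ρ = 1 − 6Σd² / [n(n²−1)] = 1 − 6×112 / (9×80)
  = 1 − 672/720 = 1 − 0.9333 ≈ 0.067

0.067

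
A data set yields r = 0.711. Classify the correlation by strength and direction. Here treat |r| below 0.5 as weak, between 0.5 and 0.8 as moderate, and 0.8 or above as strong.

moderate positive

r = 0.711 > 0 so the relationship is positive.
|r| = 0.711, which falls in the moderate range.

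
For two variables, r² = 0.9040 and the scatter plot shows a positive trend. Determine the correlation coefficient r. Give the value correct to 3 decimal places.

|r| = √0.9040 = 0.951
The association is positive, so r = 0.951.

0.951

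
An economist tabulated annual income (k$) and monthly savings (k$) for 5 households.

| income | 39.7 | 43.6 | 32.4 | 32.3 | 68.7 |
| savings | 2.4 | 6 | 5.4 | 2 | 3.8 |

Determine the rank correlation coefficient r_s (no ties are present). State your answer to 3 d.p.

0.500

Rank income: 3, 4, 2, 1, 5
Rank savings: 2, 5, 4, 1, 3
d = rank(income) − rank(savings): 1, -1, -2, 0, 2; Σd² = 10
ρ = 1 − 6Σd² / [n(n²−1)] = 1 − 6×10 / (5×24) = 1 − 60/120 ≈ 0.500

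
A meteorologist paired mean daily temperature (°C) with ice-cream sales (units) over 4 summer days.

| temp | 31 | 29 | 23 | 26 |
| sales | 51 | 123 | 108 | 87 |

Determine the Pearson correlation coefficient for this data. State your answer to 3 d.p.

-0.492

n = 4, Σx = 109, Σy = 369, Σx² = 3007, Σy² = 36963, Σxy = 9894
nΣxy − ΣxΣy = 39576 − 40221 = -645
nΣx² − (Σx)² = 12028 − 11881 = 147; nΣy² − (Σy)² = 147852 − 136161 = 11691
r = -645 / √(147 × 11691) = -645 / 1310.9451 ≈ -0.492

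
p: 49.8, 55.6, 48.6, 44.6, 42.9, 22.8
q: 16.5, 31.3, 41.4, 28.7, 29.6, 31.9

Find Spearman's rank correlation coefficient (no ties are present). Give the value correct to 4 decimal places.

Rank p: 5, 6, 4, 3, 2, 1
Rank q: 1, 4, 6, 2, 3, 5
d = rank(p) − rank(q): 4, 2, -2, 1, -1, -4; Σd² = 42
ρ = 1 − 6Σd² / [n(n²−1)] = 1 − 6×42 / (6×35) = 1 − 252/210 ≈ -0.2000

-0.2000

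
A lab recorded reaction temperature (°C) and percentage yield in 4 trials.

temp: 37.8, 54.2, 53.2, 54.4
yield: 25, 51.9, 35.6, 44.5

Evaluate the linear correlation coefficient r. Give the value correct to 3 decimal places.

0.847

n = 4, Σx = 199.6, Σy = 157, Σx² = 10156.08, Σy² = 6566.22, Σxy = 8072.7
nΣxy − ΣxΣy = 32290.8 − 31337.2 = 953.6
nΣx² − (Σx)² = 40624.32 − 39840.16 = 784.16; nΣy² − (Σy)² = 26264.88 − 24649 = 1615.88
r = 953.6 / √(784.16 × 1615.88) = 953.6 / 1125.6591 ≈ 0.847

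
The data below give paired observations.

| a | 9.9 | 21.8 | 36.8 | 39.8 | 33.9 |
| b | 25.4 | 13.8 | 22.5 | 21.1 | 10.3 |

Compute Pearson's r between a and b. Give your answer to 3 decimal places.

n = 5, Σa = 142.2, Σb = 93.1, Σa² = 4660.74, Σb² = 1893.15, Σab = 2569.25
nΣab − ΣaΣb = 12846.25 − 13238.82 = -392.57
nΣa² − (Σa)² = 23303.7 − 20220.84 = 3082.86; nΣb² − (Σb)² = 9465.75 − 8667.61 = 798.14
r = -392.57 / √(3082.86 × 798.14) = -392.57 / 1568.6153 ≈ -0.250

-0.250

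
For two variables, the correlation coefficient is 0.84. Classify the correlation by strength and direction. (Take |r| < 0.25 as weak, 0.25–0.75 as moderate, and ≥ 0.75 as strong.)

r = 0.84 > 0 so the relationship is positive.
|r| = 0.84, which falls in the strong range.

strong positive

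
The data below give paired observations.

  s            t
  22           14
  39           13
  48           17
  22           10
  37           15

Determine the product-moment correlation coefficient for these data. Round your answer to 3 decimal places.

n = 5, Σs = 168, Σt = 69, Σs² = 6162, Σt² = 979, Σst = 2406
nΣst − ΣsΣt = 12030 − 11592 = 438
nΣs² − (Σs)² = 30810 − 28224 = 2586; nΣt² − (Σt)² = 4895 − 4761 = 134
r = 438 / √(2586 × 134) = 438 / 588.6629 ≈ 0.744

0.744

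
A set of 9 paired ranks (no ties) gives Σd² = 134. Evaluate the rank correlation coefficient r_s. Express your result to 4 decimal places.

-0.1167

ρ = 1 − 6Σd² / [n(n²−1)] = 1 − 6×134 / (9×80)
  = 1 − 804/720 = 1 − 1.11667 ≈ -0.1167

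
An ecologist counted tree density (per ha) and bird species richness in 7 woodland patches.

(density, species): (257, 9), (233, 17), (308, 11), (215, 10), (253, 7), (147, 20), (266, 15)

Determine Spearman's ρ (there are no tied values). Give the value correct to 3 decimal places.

-0.321

Rank density: 5, 3, 7, 2, 4, 1, 6
Rank species: 2, 6, 4, 3, 1, 7, 5
d = rank(density) − rank(species): 3, -3, 3, -1, 3, -6, 1; Σd² = 74
ρ = 1 − 6Σd² / [n(n²−1)] = 1 − 6×74 / (7×48) = 1 − 444/336 ≈ -0.321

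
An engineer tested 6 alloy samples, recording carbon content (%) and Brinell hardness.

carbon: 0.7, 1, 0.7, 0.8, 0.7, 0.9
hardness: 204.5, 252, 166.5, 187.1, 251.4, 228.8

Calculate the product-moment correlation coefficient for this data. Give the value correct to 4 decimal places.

0.4987

n = 6, Σx = 4.8, Σy = 1290.3, Σx² = 3.92, Σy² = 283604.31, Σxy = 1043.28
nΣxy − ΣxΣy = 6259.68 − 6193.44 = 66.24
nΣx² − (Σx)² = 23.52 − 23.04 = 0.48; nΣy² − (Σy)² = 1701625.86 − 1664874.09 = 36751.77
r = 66.24 / √(0.48 × 36751.77) = 66.24 / 132.8189 ≈ 0.4987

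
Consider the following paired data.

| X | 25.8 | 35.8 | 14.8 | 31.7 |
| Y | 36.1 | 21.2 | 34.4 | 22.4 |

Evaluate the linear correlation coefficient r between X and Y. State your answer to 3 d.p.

-0.814

n = 4, ΣX = 108.1, ΣY = 114.1, ΣX² = 3171.21, ΣY² = 3437.77, ΣXY = 2909.54
nΣXY − ΣXΣY = 11638.16 − 12334.21 = -696.05
nΣX² − (ΣX)² = 12684.84 − 11685.61 = 999.23; nΣY² − (ΣY)² = 13751.08 − 13018.81 = 732.27
r = -696.05 / √(999.23 × 732.27) = -696.05 / 855.3982 ≈ -0.814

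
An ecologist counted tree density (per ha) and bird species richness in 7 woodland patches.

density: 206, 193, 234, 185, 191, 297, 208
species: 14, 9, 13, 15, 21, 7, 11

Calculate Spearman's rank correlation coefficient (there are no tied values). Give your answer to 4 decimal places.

Rank density: 4, 3, 6, 1, 2, 7, 5
Rank species: 5, 2, 4, 6, 7, 1, 3
d = rank(density) − rank(species): -1, 1, 2, -5, -5, 6, 2; Σd² = 96
ρ = 1 − 6Σd² / [n(n²−1)] = 1 − 6×96 / (7×48) = 1 − 576/336 ≈ -0.7143

-0.7143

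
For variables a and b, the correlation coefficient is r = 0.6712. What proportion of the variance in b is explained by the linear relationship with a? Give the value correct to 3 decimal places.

r² = (0.6712)² = 0.451

0.451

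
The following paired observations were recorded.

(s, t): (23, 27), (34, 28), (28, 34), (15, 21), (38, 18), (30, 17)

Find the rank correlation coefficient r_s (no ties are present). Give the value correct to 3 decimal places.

-0.200

Rank s: 2, 5, 3, 1, 6, 4
Rank t: 4, 5, 6, 3, 2, 1
d = rank(s) − rank(t): -2, 0, -3, -2, 4, 3; Σd² = 42
ρ = 1 − 6Σd² / [n(n²−1)] = 1 − 6×42 / (6×35) = 1 − 252/210 ≈ -0.200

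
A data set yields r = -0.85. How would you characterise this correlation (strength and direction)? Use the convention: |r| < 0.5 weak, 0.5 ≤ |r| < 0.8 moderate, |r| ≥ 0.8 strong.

strong negative

r = -0.85 < 0 so the relationship is negative.
|r| = 0.85, which falls in the strong range.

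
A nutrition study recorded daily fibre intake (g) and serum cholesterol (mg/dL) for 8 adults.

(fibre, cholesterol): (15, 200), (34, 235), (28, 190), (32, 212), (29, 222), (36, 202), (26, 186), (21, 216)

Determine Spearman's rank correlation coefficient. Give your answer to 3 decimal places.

Rank fibre: 1, 7, 4, 6, 5, 8, 3, 2
Rank cholesterol: 3, 8, 2, 5, 7, 4, 1, 6
d = rank(fibre) − rank(cholesterol): -2, -1, 2, 1, -2, 4, 2, -4; Σd² = 50
ρ = 1 − 6Σd² / [n(n²−1)] = 1 − 6×50 / (8×63) = 1 − 300/504 ≈ 0.405

0.405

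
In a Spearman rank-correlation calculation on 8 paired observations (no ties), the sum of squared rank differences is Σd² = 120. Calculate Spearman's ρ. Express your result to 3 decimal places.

ρ = 1 − 6Σd² / [n(n²−1)] = 1 − 6×120 / (8×63)
  = 1 − 720/504 = 1 − 1.4286 ≈ -0.429

-0.429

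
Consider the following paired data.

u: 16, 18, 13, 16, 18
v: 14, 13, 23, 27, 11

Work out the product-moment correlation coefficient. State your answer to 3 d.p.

n = 5, Σu = 81, Σv = 88, Σu² = 1329, Σv² = 1744, Σuv = 1387
nΣuv − ΣuΣv = 6935 − 7128 = -193
nΣu² − (Σu)² = 6645 − 6561 = 84; nΣv² − (Σv)² = 8720 − 7744 = 976
r = -193 / √(84 × 976) = -193 / 286.3285 ≈ -0.674

-0.674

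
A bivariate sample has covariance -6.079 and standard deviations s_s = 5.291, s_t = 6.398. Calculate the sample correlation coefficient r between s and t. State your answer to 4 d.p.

r = Cov(s,t) / (s_s · s_t) = -6.079 / (5.291 × 6.398)
  = -6.079 / 33.8518 ≈ -0.1796

-0.1796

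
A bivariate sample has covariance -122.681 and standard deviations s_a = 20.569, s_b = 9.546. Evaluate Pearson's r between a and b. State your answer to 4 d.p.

r = Cov(a,b) / (s_a · s_b) = -122.681 / (20.569 × 9.546)
  = -122.681 / 196.3517 ≈ -0.6248

-0.6248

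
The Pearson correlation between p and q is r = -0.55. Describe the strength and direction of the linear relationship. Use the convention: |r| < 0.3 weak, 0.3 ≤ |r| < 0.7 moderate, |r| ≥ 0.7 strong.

moderate negative

r = -0.55 < 0 so the relationship is negative.
|r| = 0.55, which falls in the moderate range.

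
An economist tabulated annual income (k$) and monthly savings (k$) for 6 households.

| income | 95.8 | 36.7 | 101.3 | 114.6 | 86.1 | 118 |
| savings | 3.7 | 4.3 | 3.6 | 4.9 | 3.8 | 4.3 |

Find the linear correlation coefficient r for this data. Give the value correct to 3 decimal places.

0.107

n = 6, Σx = 552.5, Σy = 24.6, Σx² = 55256.59, Σy² = 102.08, Σxy = 2273.07
nΣxy − ΣxΣy = 13638.42 − 13591.5 = 46.92
nΣx² − (Σx)² = 331539.54 − 305256.25 = 26283.29; nΣy² − (Σy)² = 612.48 − 605.16 = 7.32
r = 46.92 / √(26283.29 × 7.32) = 46.92 / 438.6270 ≈ 0.107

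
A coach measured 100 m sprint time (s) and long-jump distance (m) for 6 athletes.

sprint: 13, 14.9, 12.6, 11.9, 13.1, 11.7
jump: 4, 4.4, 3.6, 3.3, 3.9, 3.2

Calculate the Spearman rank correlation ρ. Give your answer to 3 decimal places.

0.943

Rank sprint: 4, 6, 3, 2, 5, 1
Rank jump: 5, 6, 3, 2, 4, 1
d = rank(sprint) − rank(jump): -1, 0, 0, 0, 1, 0; Σd² = 2
ρ = 1 − 6Σd² / [n(n²−1)] = 1 − 6×2 / (6×35) = 1 − 12/210 ≈ 0.943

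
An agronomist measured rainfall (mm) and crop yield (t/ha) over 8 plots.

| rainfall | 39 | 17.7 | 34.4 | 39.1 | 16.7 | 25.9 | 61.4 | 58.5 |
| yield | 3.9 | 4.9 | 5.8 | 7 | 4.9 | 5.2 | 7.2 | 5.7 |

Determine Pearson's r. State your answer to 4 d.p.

0.5542

n = 8, Σx = 292.7, Σy = 44.6, Σx² = 12688.37, Σy² = 257.24, Σxy = 1704.09
nΣxy − ΣxΣy = 13632.72 − 13054.42 = 578.3
nΣx² − (Σx)² = 101506.96 − 85673.29 = 15833.67; nΣy² − (Σy)² = 2057.92 − 1989.16 = 68.76
r = 578.3 / √(15833.67 × 68.76) = 578.3 / 1043.4190 ≈ 0.5542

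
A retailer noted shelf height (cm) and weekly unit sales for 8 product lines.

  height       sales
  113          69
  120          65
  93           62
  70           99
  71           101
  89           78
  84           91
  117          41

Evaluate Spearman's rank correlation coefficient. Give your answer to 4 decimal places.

Rank height: 6, 8, 5, 1, 2, 4, 3, 7
Rank sales: 4, 3, 2, 7, 8, 5, 6, 1
d = rank(height) − rank(sales): 2, 5, 3, -6, -6, -1, -3, 6; Σd² = 156
ρ = 1 − 6Σd² / [n(n²−1)] = 1 − 6×156 / (8×63) = 1 − 936/504 ≈ -0.8571

-0.8571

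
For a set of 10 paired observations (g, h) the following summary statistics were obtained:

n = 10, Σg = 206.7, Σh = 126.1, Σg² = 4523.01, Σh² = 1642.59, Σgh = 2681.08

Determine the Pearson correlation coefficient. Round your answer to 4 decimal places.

r = (nΣgh − ΣgΣh) / √[(nΣg² − (Σg)²)(nΣh² − (Σh)²)]
Numerator: 10×2681.08 − 206.7×126.1 = 745.93
Denominator: √[(45230.1 − 42724.89)(16425.9 − 15901.21)] = √[2505.21 × 524.69] = 1146.4984
r = 745.93 / 1146.4984 ≈ 0.6506

0.6506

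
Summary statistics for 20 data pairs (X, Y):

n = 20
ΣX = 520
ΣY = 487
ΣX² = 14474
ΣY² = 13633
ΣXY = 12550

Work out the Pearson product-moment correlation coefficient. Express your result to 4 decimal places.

r = (nΣXY − ΣXΣY) / √[(nΣX² − (ΣX)²)(nΣY² − (ΣY)²)]
Numerator: 20×12550 − 520×487 = -2240
Denominator: √[(289480 − 270400)(272660 − 237169)] = √[19080 × 35491] = 26022.4572
r = -2240 / 26022.4572 ≈ -0.0861

-0.0861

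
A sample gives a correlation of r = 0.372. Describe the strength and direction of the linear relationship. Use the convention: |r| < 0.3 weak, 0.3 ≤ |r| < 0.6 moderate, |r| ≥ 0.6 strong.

r = 0.372 > 0 so the relationship is positive.
|r| = 0.372, which falls in the moderate range.

moderate positive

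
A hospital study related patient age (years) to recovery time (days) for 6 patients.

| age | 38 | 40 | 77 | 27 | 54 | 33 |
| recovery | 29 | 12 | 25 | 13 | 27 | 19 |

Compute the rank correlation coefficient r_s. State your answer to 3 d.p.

Rank age: 3, 4, 6, 1, 5, 2
Rank recovery: 6, 1, 4, 2, 5, 3
d = rank(age) − rank(recovery): -3, 3, 2, -1, 0, -1; Σd² = 24
ρ = 1 − 6Σd² / [n(n²−1)] = 1 − 6×24 / (6×35) = 1 − 144/210 ≈ 0.314

0.314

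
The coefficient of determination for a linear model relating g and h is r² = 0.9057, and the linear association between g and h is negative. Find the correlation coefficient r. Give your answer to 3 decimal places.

-0.952

|r| = √0.9057 = 0.952
The association is negative, so r = −0.952.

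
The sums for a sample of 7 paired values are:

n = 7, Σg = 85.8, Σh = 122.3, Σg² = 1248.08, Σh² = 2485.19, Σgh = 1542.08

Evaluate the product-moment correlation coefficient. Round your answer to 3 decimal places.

0.164

r = (nΣgh − ΣgΣh) / √[(nΣg² − (Σg)²)(nΣh² − (Σh)²)]
Numerator: 7×1542.08 − 85.8×122.3 = 301.22
Denominator: √[(8736.56 − 7361.64)(17396.33 − 14957.29)] = √[1374.92 × 2439.04] = 1831.2523
r = 301.22 / 1831.2523 ≈ 0.164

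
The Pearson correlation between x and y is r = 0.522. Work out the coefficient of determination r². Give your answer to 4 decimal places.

r² = (0.522)² = 0.2725

0.2725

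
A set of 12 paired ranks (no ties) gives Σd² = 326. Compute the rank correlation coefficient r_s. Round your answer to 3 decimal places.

-0.140

ρ = 1 − 6Σd² / [n(n²−1)] = 1 − 6×326 / (12×143)
  = 1 − 1956/1716 = 1 − 1.1399 ≈ -0.140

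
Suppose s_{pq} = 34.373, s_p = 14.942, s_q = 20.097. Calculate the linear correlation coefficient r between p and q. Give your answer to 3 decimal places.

r = Cov(p,q) / (s_p · s_q) = 34.373 / (14.942 × 20.097)
  = 34.373 / 300.2894 ≈ 0.114

0.114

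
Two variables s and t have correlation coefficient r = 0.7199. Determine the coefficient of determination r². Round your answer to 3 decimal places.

r² = (0.7199)² = 0.518

0.518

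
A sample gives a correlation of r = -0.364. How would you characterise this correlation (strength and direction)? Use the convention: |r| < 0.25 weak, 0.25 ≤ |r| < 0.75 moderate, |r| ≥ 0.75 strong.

r = -0.364 < 0 so the relationship is negative.
|r| = 0.364, which falls in the moderate range.

moderate negative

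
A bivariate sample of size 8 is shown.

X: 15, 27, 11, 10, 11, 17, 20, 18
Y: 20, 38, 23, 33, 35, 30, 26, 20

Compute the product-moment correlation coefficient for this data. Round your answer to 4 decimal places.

n = 8, ΣX = 129, ΣY = 225, ΣX² = 2309, ΣY² = 6663, ΣXY = 3684
nΣXY − ΣXΣY = 29472 − 29025 = 447
nΣX² − (ΣX)² = 18472 − 16641 = 1831; nΣY² − (ΣY)² = 53304 − 50625 = 2679
r = 447 / √(1831 × 2679) = 447 / 2214.7797 ≈ 0.2018

0.2018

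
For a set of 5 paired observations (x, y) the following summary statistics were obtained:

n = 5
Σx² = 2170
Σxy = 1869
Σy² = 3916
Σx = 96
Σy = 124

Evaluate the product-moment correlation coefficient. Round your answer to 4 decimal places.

-0.9764

r = (nΣxy − ΣxΣy) / √[(nΣx² − (Σx)²)(nΣy² − (Σy)²)]
Numerator: 5×1869 − 96×124 = -2559
Denominator: √[(10850 − 9216)(19580 − 15376)] = √[1634 × 4204] = 2620.9418
r = -2559 / 2620.9418 ≈ -0.9764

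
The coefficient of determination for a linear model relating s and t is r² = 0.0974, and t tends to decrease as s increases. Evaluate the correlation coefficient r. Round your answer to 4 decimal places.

|r| = √0.0974 = 0.3121
The association is negative, so r = −0.3121.

-0.3121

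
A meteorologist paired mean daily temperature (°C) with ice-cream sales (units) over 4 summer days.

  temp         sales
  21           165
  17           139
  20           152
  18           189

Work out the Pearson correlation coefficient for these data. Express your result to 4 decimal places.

0.1284

n = 4, Σx = 76, Σy = 645, Σx² = 1454, Σy² = 105371, Σxy = 12270
nΣxy − ΣxΣy = 49080 − 49020 = 60
nΣx² − (Σx)² = 5816 − 5776 = 40; nΣy² − (Σy)² = 421484 − 416025 = 5459
r = 60 / √(40 × 5459) = 60 / 467.2901 ≈ 0.1284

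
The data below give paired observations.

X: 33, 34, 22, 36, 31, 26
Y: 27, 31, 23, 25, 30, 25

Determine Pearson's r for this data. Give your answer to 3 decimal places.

n = 6, ΣX = 182, ΣY = 161, ΣX² = 5662, ΣY² = 4369, ΣXY = 4931
nΣXY − ΣXΣY = 29586 − 29302 = 284
nΣX² − (ΣX)² = 33972 − 33124 = 848; nΣY² − (ΣY)² = 26214 − 25921 = 293
r = 284 / √(848 × 293) = 284 / 498.4616 ≈ 0.570

0.570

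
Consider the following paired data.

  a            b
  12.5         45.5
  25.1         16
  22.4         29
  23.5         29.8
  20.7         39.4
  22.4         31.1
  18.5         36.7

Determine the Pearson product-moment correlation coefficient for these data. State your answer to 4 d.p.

-0.8676

n = 7, Σa = 145.1, Σb = 227.5, Σa² = 3112.77, Σb² = 7921.75, Σab = 4511.42
nΣab − ΣaΣb = 31579.94 − 33010.25 = -1430.31
nΣa² − (Σa)² = 21789.39 − 21054.01 = 735.38; nΣb² − (Σb)² = 55452.25 − 51756.25 = 3696
r = -1430.31 / √(735.38 × 3696) = -1430.31 / 1648.6250 ≈ -0.8676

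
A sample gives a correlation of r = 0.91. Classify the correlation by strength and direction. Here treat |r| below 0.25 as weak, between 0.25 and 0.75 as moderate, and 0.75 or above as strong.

r = 0.91 > 0 so the relationship is positive.
|r| = 0.91, which falls in the strong range.

strong positive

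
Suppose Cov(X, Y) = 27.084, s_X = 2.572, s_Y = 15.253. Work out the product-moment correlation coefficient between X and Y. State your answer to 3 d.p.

0.690

r = Cov(X,Y) / (s_X · s_Y) = 27.084 / (2.572 × 15.253)
  = 27.084 / 39.2307 ≈ 0.690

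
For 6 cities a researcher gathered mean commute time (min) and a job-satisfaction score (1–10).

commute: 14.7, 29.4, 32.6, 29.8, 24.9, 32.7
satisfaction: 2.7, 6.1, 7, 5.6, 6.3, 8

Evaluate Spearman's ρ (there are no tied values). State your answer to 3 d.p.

0.771

Rank commute: 1, 3, 5, 4, 2, 6
Rank satisfaction: 1, 3, 5, 2, 4, 6
d = rank(commute) − rank(satisfaction): 0, 0, 0, 2, -2, 0; Σd² = 8
ρ = 1 − 6Σd² / [n(n²−1)] = 1 − 6×8 / (6×35) = 1 − 48/210 ≈ 0.771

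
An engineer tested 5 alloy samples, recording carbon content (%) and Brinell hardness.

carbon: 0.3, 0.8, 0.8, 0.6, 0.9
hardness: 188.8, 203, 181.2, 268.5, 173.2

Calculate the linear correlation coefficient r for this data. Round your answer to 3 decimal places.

n = 5, Σx = 3.4, Σy = 1014.7, Σx² = 2.54, Σy² = 211778.37, Σxy = 680.98
nΣxy − ΣxΣy = 3404.9 − 3449.98 = -45.08
nΣx² − (Σx)² = 12.7 − 11.56 = 1.14; nΣy² − (Σy)² = 1058891.85 − 1029616.09 = 29275.76
r = -45.08 / √(1.14 × 29275.76) = -45.08 / 182.6865 ≈ -0.247

-0.247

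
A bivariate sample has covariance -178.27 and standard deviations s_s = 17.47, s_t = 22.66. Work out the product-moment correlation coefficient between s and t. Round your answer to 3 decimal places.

r = Cov(s,t) / (s_s · s_t) = -178.27 / (17.47 × 22.66)
  = -178.27 / 395.8702 ≈ -0.450

-0.450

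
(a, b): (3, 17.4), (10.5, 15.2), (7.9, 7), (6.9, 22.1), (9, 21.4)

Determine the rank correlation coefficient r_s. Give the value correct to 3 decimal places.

Rank a: 1, 5, 3, 2, 4
Rank b: 3, 2, 1, 5, 4
d = rank(a) − rank(b): -2, 3, 2, -3, 0; Σd² = 26
ρ = 1 − 6Σd² / [n(n²−1)] = 1 − 6×26 / (5×24) = 1 − 156/120 ≈ -0.300

-0.300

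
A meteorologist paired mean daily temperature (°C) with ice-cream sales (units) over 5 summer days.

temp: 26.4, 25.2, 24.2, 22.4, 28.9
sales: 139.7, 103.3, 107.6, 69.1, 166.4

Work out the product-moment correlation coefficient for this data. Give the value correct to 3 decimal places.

0.976

n = 5, Σx = 127.1, Σy = 586.1, Σx² = 3254.61, Σy² = 74228.51, Σxy = 15251.96
nΣxy − ΣxΣy = 76259.8 − 74493.31 = 1766.49
nΣx² − (Σx)² = 16273.05 − 16154.41 = 118.64; nΣy² − (Σy)² = 371142.55 − 343513.21 = 27629.34
r = 1766.49 / √(118.64 × 27629.34) = 1766.49 / 1810.5096 ≈ 0.976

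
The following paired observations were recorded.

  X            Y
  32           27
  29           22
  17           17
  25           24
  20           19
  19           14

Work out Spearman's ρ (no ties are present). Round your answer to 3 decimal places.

0.886

Rank X: 6, 5, 1, 4, 3, 2
Rank Y: 6, 4, 2, 5, 3, 1
d = rank(X) − rank(Y): 0, 1, -1, -1, 0, 1; Σd² = 4
ρ = 1 − 6Σd² / [n(n²−1)] = 1 − 6×4 / (6×35) = 1 − 24/210 ≈ 0.886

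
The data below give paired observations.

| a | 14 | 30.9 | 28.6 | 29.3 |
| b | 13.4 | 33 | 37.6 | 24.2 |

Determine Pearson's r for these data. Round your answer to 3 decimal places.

0.839

n = 4, Σa = 102.8, Σb = 108.2, Σa² = 2827.26, Σb² = 3267.96, Σab = 2991.72
nΣab − ΣaΣb = 11966.88 − 11122.96 = 843.92
nΣa² − (Σa)² = 11309.04 − 10567.84 = 741.2; nΣb² − (Σb)² = 13071.84 − 11707.24 = 1364.6
r = 843.92 / √(741.2 × 1364.6) = 843.92 / 1005.7045 ≈ 0.839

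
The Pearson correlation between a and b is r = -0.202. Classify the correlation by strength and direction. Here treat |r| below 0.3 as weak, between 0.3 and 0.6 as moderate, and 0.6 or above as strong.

weak negative

r = -0.202 < 0 so the relationship is negative.
|r| = 0.202, which falls in the weak range.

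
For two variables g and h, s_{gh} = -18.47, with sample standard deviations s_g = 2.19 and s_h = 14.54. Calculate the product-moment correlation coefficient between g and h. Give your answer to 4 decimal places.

-0.5800

r = Cov(g,h) / (s_g · s_h) = -18.47 / (2.19 × 14.54)
  = -18.47 / 31.8426 ≈ -0.5800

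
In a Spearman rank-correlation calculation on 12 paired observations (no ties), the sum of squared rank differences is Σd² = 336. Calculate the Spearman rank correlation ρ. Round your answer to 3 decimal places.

-0.175

ρ = 1 − 6Σd² / [n(n²−1)] = 1 − 6×336 / (12×143)
  = 1 − 2016/1716 = 1 − 1.1748 ≈ -0.175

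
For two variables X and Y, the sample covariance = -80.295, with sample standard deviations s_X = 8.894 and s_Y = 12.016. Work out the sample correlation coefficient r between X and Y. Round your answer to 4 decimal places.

r = Cov(X,Y) / (s_X · s_Y) = -80.295 / (8.894 × 12.016)
  = -80.295 / 106.8703 ≈ -0.7513

-0.7513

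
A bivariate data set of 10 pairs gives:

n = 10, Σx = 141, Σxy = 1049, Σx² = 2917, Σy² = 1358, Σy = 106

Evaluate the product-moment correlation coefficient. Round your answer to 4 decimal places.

-0.9550

r = (nΣxy − ΣxΣy) / √[(nΣx² − (Σx)²)(nΣy² − (Σy)²)]
Numerator: 10×1049 − 141×106 = -4456
Denominator: √[(29170 − 19881)(13580 − 11236)] = √[9289 × 2344] = 4666.1993
r = -4456 / 4666.1993 ≈ -0.9550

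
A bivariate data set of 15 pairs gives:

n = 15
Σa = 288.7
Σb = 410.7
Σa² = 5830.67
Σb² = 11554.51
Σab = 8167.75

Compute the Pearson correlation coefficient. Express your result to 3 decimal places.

0.903

r = (nΣab − ΣaΣb) / √[(nΣa² − (Σa)²)(nΣb² − (Σb)²)]
Numerator: 15×8167.75 − 288.7×410.7 = 3947.16
Denominator: √[(87460.05 − 83347.69)(173317.65 − 168674.49)] = √[4112.36 × 4643.16] = 4369.7077
r = 3947.16 / 4369.7077 ≈ 0.903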